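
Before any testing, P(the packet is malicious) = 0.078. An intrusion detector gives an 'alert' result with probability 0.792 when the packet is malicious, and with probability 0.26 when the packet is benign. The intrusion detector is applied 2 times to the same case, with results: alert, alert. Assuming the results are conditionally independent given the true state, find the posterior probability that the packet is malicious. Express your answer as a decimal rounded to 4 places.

With H the event that the packet is malicious, the joint likelihood of the observed sequence is P(data|H) = 0.792·0.792 = 0.62726 and P(data|¬H) = 0.26·0.26 = 0.067600.
Bayes: P(H|data) = 0.078·0.62726 / (0.078·0.62726 + 0.922·0.067600) = 0.048927/0.11125 = 0.4398.

Posterior P(H) ≈ 0.4398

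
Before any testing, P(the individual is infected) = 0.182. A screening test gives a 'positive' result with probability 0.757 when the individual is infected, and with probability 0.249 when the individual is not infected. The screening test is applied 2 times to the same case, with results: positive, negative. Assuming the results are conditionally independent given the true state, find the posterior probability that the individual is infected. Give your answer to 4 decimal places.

Let H be the event that the individual is infected; start with P(H) = 0.182. P('positive'|H) = 0.757, P('positive'|¬H) = 0.249.
Update on result 1 ('positive'): P(H) ← 0.757·0.1820 / (0.757·0.1820 + 0.249·0.8180) = 0.13777/0.34146 = 0.4035.
Update on result 2 ('negative'): P(H) ← 0.243·0.4035 / (0.243·0.4035 + 0.751·0.5965) = 0.098048/0.54603 = 0.1796.

Posterior P(H) ≈ 0.1796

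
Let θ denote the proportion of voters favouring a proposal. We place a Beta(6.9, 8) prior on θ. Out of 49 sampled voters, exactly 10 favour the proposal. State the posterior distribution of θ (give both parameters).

Posterior: Beta(16.9, 47)

Observing 10 successes and 39 failures updates Beta(6.9, 8) by adding the success and failure counts to the two shape parameters: α = 6.9+10 = 16.9, β = 8+39 = 47.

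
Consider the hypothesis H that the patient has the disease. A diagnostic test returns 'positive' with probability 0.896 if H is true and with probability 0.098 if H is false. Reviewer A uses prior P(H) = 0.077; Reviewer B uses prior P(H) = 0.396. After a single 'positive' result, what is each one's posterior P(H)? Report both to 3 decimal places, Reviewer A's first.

The likelihood ratio for a 'positive' result is 0.896/0.098 = 9.1429.
Reviewer A: prior odds 0.077/0.923 = 0.083424; posterior odds 0.76273; posterior probability 0.433.
Reviewer B: prior odds 0.396/0.604 = 0.65563; posterior odds 5.9943; posterior probability 0.857.

Reviewer A: 0.433; Reviewer B: 0.857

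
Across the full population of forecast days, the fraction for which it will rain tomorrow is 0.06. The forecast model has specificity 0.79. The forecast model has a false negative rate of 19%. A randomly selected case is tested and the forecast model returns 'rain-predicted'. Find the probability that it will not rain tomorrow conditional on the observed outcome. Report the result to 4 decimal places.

Let H be the event that it will rain tomorrow. P(H) = 0.06, so P(¬H) = 0.94. With E the 'rain-predicted' result, P(E|H) = 0.81 and P(E|¬H) = 0.21.
P(E) = 0.81·0.06 + 0.21·0.94 = 0.048600 + 0.19740 = 0.24600.
By Bayes' theorem, P(H|E) = 0.048600 / 0.24600 = 0.1976. Hence P(¬H|E) = 1 − 0.1976 = 0.8024.

P(¬H | E) ≈ 0.8024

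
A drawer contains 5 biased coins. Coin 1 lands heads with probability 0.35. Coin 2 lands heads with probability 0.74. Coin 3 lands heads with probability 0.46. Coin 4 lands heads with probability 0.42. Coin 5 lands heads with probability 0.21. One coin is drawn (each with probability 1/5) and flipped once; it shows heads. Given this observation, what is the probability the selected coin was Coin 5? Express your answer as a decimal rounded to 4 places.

P(heads|C1) = 0.35; P(heads|C2) = 0.74; P(heads|C3) = 0.46; P(heads|C4) = 0.42; P(heads|C5) = 0.21.
Prior × likelihood for each source: 0.2·0.35=0.07000, 0.2·0.74=0.1480, 0.2·0.46=0.09200, 0.2·0.42=0.08400, 0.2·0.21=0.04200. Summing gives P(heads) = 0.43600.
P(Coin 5 | heads) = 0.04200 / 0.43600 = 0.0963.

Posterior probability ≈ 0.0963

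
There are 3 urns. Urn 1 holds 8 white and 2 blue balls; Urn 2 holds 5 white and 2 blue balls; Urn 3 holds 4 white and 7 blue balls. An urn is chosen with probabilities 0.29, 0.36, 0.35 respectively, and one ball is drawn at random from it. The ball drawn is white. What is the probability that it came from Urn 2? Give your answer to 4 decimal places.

Posterior probability ≈ 0.4172

Tabulate prior·likelihood by source: [1] prior 0.29, lik 0.8, product 0.2320; [2] prior 0.36, lik 0.7143, product 0.2571; [3] prior 0.35, lik 0.3636, product 0.1273.
Normalizing constant = 0.61642; the posterior for Urn 2 is its product over the sum, 0.2571/0.61642 = 0.4172.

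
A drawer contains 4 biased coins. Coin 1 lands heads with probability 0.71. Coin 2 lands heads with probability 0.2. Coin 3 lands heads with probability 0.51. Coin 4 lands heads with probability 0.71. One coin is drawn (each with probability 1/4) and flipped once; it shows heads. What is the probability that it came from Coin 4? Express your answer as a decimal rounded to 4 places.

Posterior probability ≈ 0.3333

Tabulate prior·likelihood by source: [1] prior 0.25, lik 0.71, product 0.1775; [2] prior 0.25, lik 0.2, product 0.05000; [3] prior 0.25, lik 0.51, product 0.1275; [4] prior 0.25, lik 0.71, product 0.1775.
Normalizing constant = 0.53250; the posterior for Coin 4 is its product over the sum, 0.1775/0.53250 = 0.3333.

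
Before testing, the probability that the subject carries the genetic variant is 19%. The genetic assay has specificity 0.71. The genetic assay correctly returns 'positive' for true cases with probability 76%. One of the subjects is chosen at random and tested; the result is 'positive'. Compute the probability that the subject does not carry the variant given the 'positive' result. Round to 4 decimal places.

P(¬H | E) ≈ 0.6193

Let H be the event that the subject carries the genetic variant. P(H) = 0.19, so P(¬H) = 0.81. With E the 'positive' result, P(E|H) = 0.76 and P(E|¬H) = 0.29.
P(E) = 0.76·0.19 + 0.29·0.81 = 0.14440 + 0.23490 = 0.37930.
By Bayes' theorem, P(H|E) = 0.14440 / 0.37930 = 0.3807. Hence P(¬H|E) = 1 − 0.3807 = 0.6193.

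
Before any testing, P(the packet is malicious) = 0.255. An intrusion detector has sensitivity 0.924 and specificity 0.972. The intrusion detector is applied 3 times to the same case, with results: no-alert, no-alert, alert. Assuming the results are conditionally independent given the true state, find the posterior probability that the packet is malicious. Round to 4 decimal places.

Posterior P(H) ≈ 0.0646

Let H be the event that the packet is malicious; start with P(H) = 0.255. P('alert'|H) = 0.924, P('alert'|¬H) = 0.028.
Update on result 1 ('no-alert'): P(H) ← 0.076·0.2550 / (0.076·0.2550 + 0.972·0.7450) = 0.019380/0.74352 = 0.0261.
Update on result 2 ('no-alert'): P(H) ← 0.076·0.0261 / (0.076·0.0261 + 0.972·0.9739) = 0.0019810/0.94865 = 0.0021.
Update on result 3 ('alert'): P(H) ← 0.924·0.0021 / (0.924·0.0021 + 0.028·0.9979) = 0.0019295/0.029871 = 0.0646.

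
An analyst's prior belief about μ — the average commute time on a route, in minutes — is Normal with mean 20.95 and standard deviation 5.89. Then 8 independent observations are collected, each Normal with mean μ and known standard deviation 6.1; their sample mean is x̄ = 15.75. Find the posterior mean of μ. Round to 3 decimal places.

Posterior mean ≈ 16.365

Prior precision 1/τ₀² = 1/5.89² = 0.0288250; data precision n/σ² = 8/6.1² = 0.214996.
Posterior precision = 0.0288250 + 0.214996 = 0.243821.
Posterior mean = (0.0288250·20.95 + 0.214996·15.75) / 0.243821 = 16.365.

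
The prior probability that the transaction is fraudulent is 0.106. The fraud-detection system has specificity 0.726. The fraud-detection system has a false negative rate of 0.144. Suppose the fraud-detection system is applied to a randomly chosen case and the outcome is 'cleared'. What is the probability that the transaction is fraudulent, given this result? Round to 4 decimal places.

P(H | E) ≈ 0.0230

Let H be the event that the transaction is fraudulent. P(H) = 0.106, so P(¬H) = 0.894. With E the 'cleared' result, P(E|H) = 0.144 and P(E|¬H) = 0.726.
P(E) = 0.144·0.106 + 0.726·0.894 = 0.015264 + 0.64904 = 0.66431.
By Bayes' theorem, P(H|E) = 0.015264 / 0.66431 = 0.0230.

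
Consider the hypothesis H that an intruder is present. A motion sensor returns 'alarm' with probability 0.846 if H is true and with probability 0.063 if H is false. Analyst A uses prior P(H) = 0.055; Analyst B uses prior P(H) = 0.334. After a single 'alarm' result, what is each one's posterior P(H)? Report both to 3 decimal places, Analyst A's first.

The likelihood ratio for an 'alarm' result is 0.846/0.063 = 13.429.
Analyst A: prior odds 0.055/0.945 = 0.058201; posterior odds 0.78156; posterior probability 0.439.
Analyst B: prior odds 0.334/0.666 = 0.50150; posterior odds 6.7344; posterior probability 0.871.

Analyst A: 0.439; Analyst B: 0.871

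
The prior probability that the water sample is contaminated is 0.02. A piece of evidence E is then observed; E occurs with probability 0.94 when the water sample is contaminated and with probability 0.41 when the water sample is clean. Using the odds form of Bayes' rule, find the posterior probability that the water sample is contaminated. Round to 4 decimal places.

Posterior probability ≈ 0.0447

Prior odds = 0.02/(1−0.02) = 0.020408. In log-odds, ln(0.020408) = -3.8918.
Add log likelihood ratio: ln(2.2927) = 0.82972.
Posterior log-odds = -3.0621, so posterior odds = exp(-3.0621) = 0.046789. Converting, P(H|E) = 0.046789/1.0468 = 0.0447.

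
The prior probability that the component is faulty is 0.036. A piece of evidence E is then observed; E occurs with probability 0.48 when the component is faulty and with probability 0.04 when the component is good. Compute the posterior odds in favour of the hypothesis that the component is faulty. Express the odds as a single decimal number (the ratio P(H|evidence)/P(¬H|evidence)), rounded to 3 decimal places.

Prior odds = 0.036/(1−0.036) = 0.037344.
Likelihood ratio for E = 0.48/0.04 = 12.000.
Posterior odds = prior odds × LR = 0.44813.

Posterior odds ≈ 0.448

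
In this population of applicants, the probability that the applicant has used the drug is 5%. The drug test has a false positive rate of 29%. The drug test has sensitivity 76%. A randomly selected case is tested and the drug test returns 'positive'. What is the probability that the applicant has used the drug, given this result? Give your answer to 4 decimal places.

Let H be the event that the applicant has used the drug. P(H) = 0.05, so P(¬H) = 0.95. With E the 'positive' result, P(E|H) = 0.76 and P(E|¬H) = 0.29.
P(E) = 0.76·0.05 + 0.29·0.95 = 0.038000 + 0.27550 = 0.31350.
By Bayes' theorem, P(H|E) = 0.038000 / 0.31350 = 0.1212.

P(H | E) ≈ 0.1212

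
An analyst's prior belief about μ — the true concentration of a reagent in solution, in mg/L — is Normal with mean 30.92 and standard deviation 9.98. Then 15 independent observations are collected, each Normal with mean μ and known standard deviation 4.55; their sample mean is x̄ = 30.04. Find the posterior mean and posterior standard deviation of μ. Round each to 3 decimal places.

Prior precision 1/τ₀² = 1/9.98² = 0.0100401; data precision n/σ² = 15/4.55² = 0.724550.
Posterior precision = 0.0100401 + 0.724550 = 0.734590, giving posterior SD = 1/√0.734590 = 1.167.
Posterior mean = (0.0100401·30.92 + 0.724550·30.04) / 0.734590 = 30.052.

Posterior mean ≈ 30.052; posterior SD ≈ 1.167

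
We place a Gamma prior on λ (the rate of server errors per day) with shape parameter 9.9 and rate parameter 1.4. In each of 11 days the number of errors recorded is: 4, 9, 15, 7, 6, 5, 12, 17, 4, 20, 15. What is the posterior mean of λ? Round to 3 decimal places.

Total count ∑xᵢ = 114 over n = 11 days.
Gamma is conjugate to the Poisson likelihood: posterior is Gamma(shape = 9.9+114 = 123.9, rate = 1.4+11 = 12.4).
Posterior mean = shape/rate = 123.9/12.4 = 9.992.

Posterior mean ≈ 9.992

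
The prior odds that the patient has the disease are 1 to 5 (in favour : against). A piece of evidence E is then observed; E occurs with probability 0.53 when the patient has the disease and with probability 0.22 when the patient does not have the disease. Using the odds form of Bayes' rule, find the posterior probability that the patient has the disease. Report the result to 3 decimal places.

Posterior probability ≈ 0.325

Prior odds = 1/5 = 0.20000.
Likelihood ratio for E = 0.53/0.22 = 2.4091.
Posterior odds = prior odds × LR = 0.48182.
Posterior probability = odds/(1+odds) = 0.48182/1.4818 = 0.325.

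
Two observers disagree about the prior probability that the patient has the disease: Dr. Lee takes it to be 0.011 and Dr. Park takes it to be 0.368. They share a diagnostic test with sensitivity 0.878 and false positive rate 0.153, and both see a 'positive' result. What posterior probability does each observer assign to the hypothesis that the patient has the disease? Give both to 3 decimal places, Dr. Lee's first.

P('+'|H) = 0.878, P('+'|¬H) = 0.153.
Dr. Lee: numerator 0.878·0.011 = 0.0096580; evidence = 0.0096580+0.153·0.989 = 0.16098; posterior = 0.060.
Dr. Park: numerator 0.878·0.368 = 0.32310; evidence = 0.32310+0.153·0.632 = 0.41980; posterior = 0.770.

Dr. Lee: 0.060; Dr. Park: 0.770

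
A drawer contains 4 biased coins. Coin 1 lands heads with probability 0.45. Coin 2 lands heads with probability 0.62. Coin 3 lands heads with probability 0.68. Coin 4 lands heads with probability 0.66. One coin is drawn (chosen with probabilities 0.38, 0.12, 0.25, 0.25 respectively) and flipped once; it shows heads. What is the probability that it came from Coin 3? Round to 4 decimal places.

P(heads|C1) = 0.45; P(heads|C2) = 0.62; P(heads|C3) = 0.68; P(heads|C4) = 0.66.
Prior × likelihood for each source: 0.38·0.45=0.1710, 0.12·0.62=0.07440, 0.25·0.68=0.1700, 0.25·0.66=0.1650. Summing gives P(heads) = 0.58040.
P(Coin 3 | heads) = 0.1700 / 0.58040 = 0.2929.

Posterior probability ≈ 0.2929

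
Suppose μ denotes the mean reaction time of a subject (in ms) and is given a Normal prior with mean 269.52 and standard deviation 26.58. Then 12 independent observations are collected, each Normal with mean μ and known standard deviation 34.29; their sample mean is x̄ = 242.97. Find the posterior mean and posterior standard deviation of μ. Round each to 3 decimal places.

With known σ, the Normal prior is conjugate. Weight on the data is w = (n/σ²)/(n/σ² + 1/τ₀²) = 0.0102058/(0.0102058+0.00141544) = 0.87820.
Posterior mean = w·x̄ + (1−w)·μ₀ = 0.87820·242.97 + 0.12180·269.52 = 246.204. Posterior variance = 1/(0.0102058+0.00141544) = 86.0495, so SD = 9.276.

Posterior mean ≈ 246.204; posterior SD ≈ 9.276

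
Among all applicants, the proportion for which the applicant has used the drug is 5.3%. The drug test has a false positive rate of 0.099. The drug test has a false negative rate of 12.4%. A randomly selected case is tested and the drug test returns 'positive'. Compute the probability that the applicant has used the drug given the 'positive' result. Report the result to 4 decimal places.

P(H | E) ≈ 0.3312

Let H be the event that the applicant has used the drug. P(H) = 0.053, so P(¬H) = 0.947. With E the 'positive' result, P(E|H) = 0.876 and P(E|¬H) = 0.099.
P(E) = 0.876·0.053 + 0.099·0.947 = 0.046428 + 0.093753 = 0.14018.
By Bayes' theorem, P(H|E) = 0.046428 / 0.14018 = 0.3312.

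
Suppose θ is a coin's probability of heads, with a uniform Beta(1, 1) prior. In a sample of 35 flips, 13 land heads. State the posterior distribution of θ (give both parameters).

Posterior: Beta(14, 23)

Observing 13 successes and 22 failures updates Beta(1, 1) by adding the success and failure counts to the two shape parameters: α = 1+13 = 14, β = 1+22 = 23.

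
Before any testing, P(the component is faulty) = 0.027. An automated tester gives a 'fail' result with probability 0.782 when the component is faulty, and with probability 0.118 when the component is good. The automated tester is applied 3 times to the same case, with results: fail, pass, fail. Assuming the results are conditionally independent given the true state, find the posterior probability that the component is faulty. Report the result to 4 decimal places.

Let H be the event that the component is faulty; start with P(H) = 0.027. P('fail'|H) = 0.782, P('fail'|¬H) = 0.118.
Update on result 1 ('fail'): P(H) ← 0.782·0.0270 / (0.782·0.0270 + 0.118·0.9730) = 0.021114/0.13593 = 0.1553.
Update on result 2 ('pass'): P(H) ← 0.218·0.1553 / (0.218·0.1553 + 0.882·0.8447) = 0.033862/0.77886 = 0.0435.
Update on result 3 ('fail'): P(H) ← 0.782·0.0435 / (0.782·0.0435 + 0.118·0.9565) = 0.033999/0.14687 = 0.2315.

Posterior P(H) ≈ 0.2315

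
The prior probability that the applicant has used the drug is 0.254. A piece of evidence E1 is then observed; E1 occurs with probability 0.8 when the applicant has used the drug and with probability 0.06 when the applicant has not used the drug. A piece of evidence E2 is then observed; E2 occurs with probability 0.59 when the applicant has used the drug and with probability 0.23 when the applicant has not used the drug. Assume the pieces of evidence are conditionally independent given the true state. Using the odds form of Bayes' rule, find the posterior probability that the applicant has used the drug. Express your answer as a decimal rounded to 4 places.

Posterior probability ≈ 0.9209

Prior odds = 0.254/(1−0.254) = 0.34048. In log-odds, ln(0.34048) = -1.0774.
Add log likelihood ratios: ln(13.333) + ln(2.5652) = 3.5323.
Posterior log-odds = 2.4549, so posterior odds = exp(2.4549) = 11.645. Converting, P(H|E) = 11.645/12.645 = 0.9209.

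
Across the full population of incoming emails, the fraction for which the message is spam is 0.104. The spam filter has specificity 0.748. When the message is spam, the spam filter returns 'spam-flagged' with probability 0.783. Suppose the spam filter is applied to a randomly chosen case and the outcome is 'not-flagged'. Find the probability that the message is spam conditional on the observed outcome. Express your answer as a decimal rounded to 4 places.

P(H | E) ≈ 0.0326

Let H be the event that the message is spam. P(H) = 0.104, so P(¬H) = 0.896. With E the 'not-flagged' result, P(E|H) = 0.217 and P(E|¬H) = 0.748.
P(E) = 0.217·0.104 + 0.748·0.896 = 0.022568 + 0.67021 = 0.69278.
By Bayes' theorem, P(H|E) = 0.022568 / 0.69278 = 0.0326.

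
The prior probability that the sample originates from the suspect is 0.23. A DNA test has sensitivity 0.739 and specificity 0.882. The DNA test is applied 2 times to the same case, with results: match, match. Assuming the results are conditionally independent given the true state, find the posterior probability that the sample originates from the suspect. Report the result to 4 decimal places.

Posterior P(H) ≈ 0.9214

With H the event that the sample originates from the suspect, the joint likelihood of the observed sequence is P(data|H) = 0.739·0.739 = 0.54612 and P(data|¬H) = 0.118·0.118 = 0.013924.
Bayes: P(H|data) = 0.23·0.54612 / (0.23·0.54612 + 0.77·0.013924) = 0.12561/0.13633 = 0.9214.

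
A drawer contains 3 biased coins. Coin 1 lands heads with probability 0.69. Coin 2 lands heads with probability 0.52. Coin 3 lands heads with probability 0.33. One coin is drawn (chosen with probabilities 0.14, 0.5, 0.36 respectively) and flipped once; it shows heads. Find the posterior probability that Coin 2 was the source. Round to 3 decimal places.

Posterior probability ≈ 0.547

P(heads|C1) = 0.69; P(heads|C2) = 0.52; P(heads|C3) = 0.33.
Prior × likelihood for each source: 0.14·0.69=0.09660, 0.5·0.52=0.2600, 0.36·0.33=0.1188. Summing gives P(heads) = 0.47540.
P(Coin 2 | heads) = 0.2600 / 0.47540 = 0.547.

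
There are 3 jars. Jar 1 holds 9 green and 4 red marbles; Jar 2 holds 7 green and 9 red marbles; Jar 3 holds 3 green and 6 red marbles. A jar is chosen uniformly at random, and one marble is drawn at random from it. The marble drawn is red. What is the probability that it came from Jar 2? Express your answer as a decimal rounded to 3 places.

Tabulate prior·likelihood by source: [1] prior 0.333333, lik 0.3077, product 0.1026; [2] prior 0.333333, lik 0.5625, product 0.1875; [3] prior 0.333333, lik 0.6667, product 0.2222.
Normalizing constant = 0.51229; the posterior for Jar 2 is its product over the sum, 0.1875/0.51229 = 0.366.

Posterior probability ≈ 0.366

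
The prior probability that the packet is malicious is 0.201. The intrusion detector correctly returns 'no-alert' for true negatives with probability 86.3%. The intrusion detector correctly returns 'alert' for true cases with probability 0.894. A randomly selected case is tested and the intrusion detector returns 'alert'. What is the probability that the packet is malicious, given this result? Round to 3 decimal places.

Let H be the event that the packet is malicious. P(H) = 0.201, so P(¬H) = 0.799. With E the 'alert' result, P(E|H) = 0.894 and P(E|¬H) = 0.137.
P(E) = 0.894·0.201 + 0.137·0.799 = 0.17969 + 0.10946 = 0.28916.
By Bayes' theorem, P(H|E) = 0.17969 / 0.28916 = 0.621.

P(H | E) ≈ 0.621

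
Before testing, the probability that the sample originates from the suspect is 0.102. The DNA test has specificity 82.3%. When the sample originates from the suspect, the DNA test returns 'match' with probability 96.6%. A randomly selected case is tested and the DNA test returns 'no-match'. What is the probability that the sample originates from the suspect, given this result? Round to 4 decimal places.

Let H be the event that the sample originates from the suspect. P(H) = 0.102, so P(¬H) = 0.898. With E the 'no-match' result, P(E|H) = 0.034 and P(E|¬H) = 0.823.
P(E) = 0.034·0.102 + 0.823·0.898 = 0.0034680 + 0.73905 = 0.74252.
By Bayes' theorem, P(H|E) = 0.0034680 / 0.74252 = 0.0047.

P(H | E) ≈ 0.0047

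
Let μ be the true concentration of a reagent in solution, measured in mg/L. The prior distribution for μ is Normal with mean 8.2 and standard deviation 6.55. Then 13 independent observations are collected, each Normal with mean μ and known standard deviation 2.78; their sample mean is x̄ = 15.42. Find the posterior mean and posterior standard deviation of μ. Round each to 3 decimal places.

Posterior mean ≈ 15.321; posterior SD ≈ 0.766

With known σ, the Normal prior is conjugate. Weight on the data is w = (n/σ²)/(n/σ² + 1/τ₀²) = 1.68211/(1.68211+0.0233087) = 0.98633.
Posterior mean = w·x̄ + (1−w)·μ₀ = 0.98633·15.42 + 0.013667·8.2 = 15.321. Posterior variance = 1/(1.68211+0.0233087) = 0.586367, so SD = 0.766.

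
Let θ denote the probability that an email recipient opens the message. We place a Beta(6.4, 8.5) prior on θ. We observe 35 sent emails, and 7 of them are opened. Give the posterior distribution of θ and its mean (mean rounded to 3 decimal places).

Observing 7 successes and 28 failures updates Beta(6.4, 8.5) by adding the success and failure counts to the two shape parameters: α = 6.4+7 = 13.4, β = 8.5+28 = 36.5.
E[θ | data] = 13.4/(13.4+36.5) = 0.269.

Posterior: Beta(13.4, 36.5); mean ≈ 0.269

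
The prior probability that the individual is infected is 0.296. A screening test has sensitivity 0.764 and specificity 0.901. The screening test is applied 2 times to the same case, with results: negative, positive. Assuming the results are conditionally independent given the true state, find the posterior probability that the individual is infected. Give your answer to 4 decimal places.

Let H be the event that the individual is infected; start with P(H) = 0.296. P('positive'|H) = 0.764, P('positive'|¬H) = 0.099.
Update on result 1 ('negative'): P(H) ← 0.236·0.2960 / (0.236·0.2960 + 0.901·0.7040) = 0.069856/0.70416 = 0.0992.
Update on result 2 ('positive'): P(H) ← 0.764·0.0992 / (0.764·0.0992 + 0.099·0.9008) = 0.075792/0.16497 = 0.4594.

Posterior P(H) ≈ 0.4594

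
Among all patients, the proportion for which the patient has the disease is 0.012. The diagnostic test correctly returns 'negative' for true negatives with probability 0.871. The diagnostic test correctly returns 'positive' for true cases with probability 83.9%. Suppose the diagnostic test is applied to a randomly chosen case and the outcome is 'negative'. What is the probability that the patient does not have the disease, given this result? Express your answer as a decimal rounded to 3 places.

Let H be the event that the patient has the disease. P(H) = 0.012, so P(¬H) = 0.988. With E the 'negative' result, P(E|H) = 0.161 and P(E|¬H) = 0.871.
P(E) = 0.161·0.012 + 0.871·0.988 = 0.0019320 + 0.86055 = 0.86248.
By Bayes' theorem, P(H|E) = 0.0019320 / 0.86248 = 0.002. Hence P(¬H|E) = 1 − 0.002 = 0.998.

P(¬H | E) ≈ 0.998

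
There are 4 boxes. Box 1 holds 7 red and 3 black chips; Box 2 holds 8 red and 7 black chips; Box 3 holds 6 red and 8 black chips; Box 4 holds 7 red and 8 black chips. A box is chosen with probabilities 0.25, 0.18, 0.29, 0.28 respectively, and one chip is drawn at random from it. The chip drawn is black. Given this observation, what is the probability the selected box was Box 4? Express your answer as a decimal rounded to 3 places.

Tabulate prior·likelihood by source: [1] prior 0.25, lik 0.3, product 0.07500; [2] prior 0.18, lik 0.4667, product 0.08400; [3] prior 0.29, lik 0.5714, product 0.1657; [4] prior 0.28, lik 0.5333, product 0.1493.
Normalizing constant = 0.47405; the posterior for Box 4 is its product over the sum, 0.1493/0.47405 = 0.315.

Posterior probability ≈ 0.315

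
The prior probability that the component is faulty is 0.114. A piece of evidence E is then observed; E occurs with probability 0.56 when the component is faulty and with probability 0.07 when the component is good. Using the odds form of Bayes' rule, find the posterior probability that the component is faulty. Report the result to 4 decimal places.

Posterior probability ≈ 0.5072

Prior odds = 0.114/(1−0.114) = 0.12867. In log-odds, ln(0.12867) = -2.0505.
Add log likelihood ratio: ln(8.0000) = 2.0794.
Posterior log-odds = 0.028923, so posterior odds = exp(0.028923) = 1.0293. Converting, P(H|E) = 1.0293/2.0293 = 0.5072.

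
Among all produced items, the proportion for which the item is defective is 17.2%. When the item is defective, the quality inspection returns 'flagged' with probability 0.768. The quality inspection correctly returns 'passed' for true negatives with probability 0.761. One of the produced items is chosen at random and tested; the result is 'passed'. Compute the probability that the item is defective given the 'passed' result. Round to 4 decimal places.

P(H | E) ≈ 0.0596

Let H be the event that the item is defective. P(H) = 0.172, so P(¬H) = 0.828. With E the 'passed' result, P(E|H) = 0.232 and P(E|¬H) = 0.761.
P(E) = 0.232·0.172 + 0.761·0.828 = 0.039904 + 0.63011 = 0.67001.
By Bayes' theorem, P(H|E) = 0.039904 / 0.67001 = 0.0596.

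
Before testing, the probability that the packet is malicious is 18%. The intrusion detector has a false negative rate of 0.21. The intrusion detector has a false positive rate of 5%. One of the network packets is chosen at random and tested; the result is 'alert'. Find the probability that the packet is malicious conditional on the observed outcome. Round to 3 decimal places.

Write H for 'the packet is malicious'. Prior odds H:¬H = 0.18/0.82 = 0.21951. For the 'alert' outcome, the likelihood ratio is 0.79/0.05 = 15.800.
Posterior odds = 0.21951 × 15.800 = 3.4683, so P(H|E) = 3.4683/(1+3.4683) = 0.776.

P(H | E) ≈ 0.776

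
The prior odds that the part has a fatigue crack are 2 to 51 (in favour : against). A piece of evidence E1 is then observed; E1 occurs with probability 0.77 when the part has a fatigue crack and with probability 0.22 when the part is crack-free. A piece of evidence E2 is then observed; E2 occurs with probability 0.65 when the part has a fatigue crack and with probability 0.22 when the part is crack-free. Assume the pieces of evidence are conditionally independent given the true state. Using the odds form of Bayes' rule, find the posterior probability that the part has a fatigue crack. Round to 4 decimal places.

Posterior probability ≈ 0.2885

Prior odds = 2/51 = 0.039216.
Likelihood ratio for E1 = 0.77/0.22 = 3.5000.
Likelihood ratio for E2 = 0.65/0.22 = 2.9545.
Posterior odds = prior odds × LR₁ × LR₂ = 0.40553.
Posterior probability = odds/(1+odds) = 0.40553/1.4055 = 0.2885.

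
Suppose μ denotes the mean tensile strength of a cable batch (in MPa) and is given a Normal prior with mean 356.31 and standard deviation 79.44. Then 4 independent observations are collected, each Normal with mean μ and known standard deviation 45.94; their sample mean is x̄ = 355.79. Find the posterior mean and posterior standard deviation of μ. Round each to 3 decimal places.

Posterior mean ≈ 355.830; posterior SD ≈ 22.066

Prior precision 1/τ₀² = 1/79.44² = 0.00015846; data precision n/σ² = 4/45.94² = 0.00189530.
Posterior precision = 0.00015846 + 0.00189530 = 0.00205376, giving posterior SD = 1/√0.00205376 = 22.066.
Posterior mean = (0.00015846·356.31 + 0.00189530·355.79) / 0.00205376 = 355.830.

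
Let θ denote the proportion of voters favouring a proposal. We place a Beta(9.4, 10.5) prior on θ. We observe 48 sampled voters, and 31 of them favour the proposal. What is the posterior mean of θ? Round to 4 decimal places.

Observing 31 successes and 17 failures updates Beta(9.4, 10.5) by adding the success and failure counts to the two shape parameters: α = 9.4+31 = 40.4, β = 10.5+17 = 27.5.
Posterior mean = α/(α+β) = 40.4/67.9 = 0.5950.

Posterior mean ≈ 0.5950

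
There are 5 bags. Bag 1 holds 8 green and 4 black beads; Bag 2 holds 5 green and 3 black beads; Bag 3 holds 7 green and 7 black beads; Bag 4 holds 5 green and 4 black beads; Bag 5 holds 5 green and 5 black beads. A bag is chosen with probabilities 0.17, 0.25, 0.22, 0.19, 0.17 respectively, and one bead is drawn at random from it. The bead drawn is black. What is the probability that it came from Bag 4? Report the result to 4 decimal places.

Tabulate prior·likelihood by source: [1] prior 0.17, lik 0.3333, product 0.05667; [2] prior 0.25, lik 0.375, product 0.09375; [3] prior 0.22, lik 0.5, product 0.1100; [4] prior 0.19, lik 0.4444, product 0.08444; [5] prior 0.17, lik 0.5, product 0.08500.
Normalizing constant = 0.42986; the posterior for Bag 4 is its product over the sum, 0.08444/0.42986 = 0.1964.

Posterior probability ≈ 0.1964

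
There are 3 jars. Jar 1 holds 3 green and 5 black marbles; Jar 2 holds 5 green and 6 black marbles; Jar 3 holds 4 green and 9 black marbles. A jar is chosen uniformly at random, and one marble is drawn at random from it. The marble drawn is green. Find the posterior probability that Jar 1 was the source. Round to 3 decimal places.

Posterior probability ≈ 0.330

P(green|Jar 1) = 0.375; P(green|Jar 2) = 0.4545; P(green|Jar 3) = 0.3077.
Prior × likelihood for each source: 0.333333·0.375=0.1250, 0.333333·0.4545=0.1515, 0.333333·0.3077=0.1026. Summing gives P(green) = 0.37908.
P(Jar 1 | green) = 0.1250 / 0.37908 = 0.330.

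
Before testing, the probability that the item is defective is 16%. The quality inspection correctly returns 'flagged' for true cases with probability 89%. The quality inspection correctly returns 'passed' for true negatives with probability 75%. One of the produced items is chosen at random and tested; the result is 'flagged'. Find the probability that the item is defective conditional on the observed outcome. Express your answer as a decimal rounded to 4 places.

P(H | E) ≈ 0.4041

Let H be the event that the item is defective. P(H) = 0.16, so P(¬H) = 0.84. With E the 'flagged' result, P(E|H) = 0.89 and P(E|¬H) = 0.25.
P(E) = 0.89·0.16 + 0.25·0.84 = 0.14240 + 0.21000 = 0.35240.
By Bayes' theorem, P(H|E) = 0.14240 / 0.35240 = 0.4041.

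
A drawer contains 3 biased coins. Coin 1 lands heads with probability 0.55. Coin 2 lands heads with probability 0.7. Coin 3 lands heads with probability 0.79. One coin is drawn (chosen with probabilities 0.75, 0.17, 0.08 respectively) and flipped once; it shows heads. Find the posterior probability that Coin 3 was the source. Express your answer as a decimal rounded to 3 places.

P(heads|C1) = 0.55; P(heads|C2) = 0.7; P(heads|C3) = 0.79.
Prior × likelihood for each source: 0.75·0.55=0.4125, 0.17·0.7=0.1190, 0.08·0.79=0.06320. Summing gives P(heads) = 0.59470.
P(Coin 3 | heads) = 0.06320 / 0.59470 = 0.106.

Posterior probability ≈ 0.106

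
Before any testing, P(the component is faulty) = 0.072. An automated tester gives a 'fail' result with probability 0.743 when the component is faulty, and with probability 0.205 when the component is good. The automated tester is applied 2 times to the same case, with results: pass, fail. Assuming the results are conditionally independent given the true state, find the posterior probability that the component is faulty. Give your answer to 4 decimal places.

Let H be the event that the component is faulty; start with P(H) = 0.072. P('fail'|H) = 0.743, P('fail'|¬H) = 0.205.
Update on result 1 ('pass'): P(H) ← 0.257·0.0720 / (0.257·0.0720 + 0.795·0.9280) = 0.018504/0.75626 = 0.0245.
Update on result 2 ('fail'): P(H) ← 0.743·0.0245 / (0.743·0.0245 + 0.205·0.9755) = 0.018179/0.21816 = 0.0833.

Posterior P(H) ≈ 0.0833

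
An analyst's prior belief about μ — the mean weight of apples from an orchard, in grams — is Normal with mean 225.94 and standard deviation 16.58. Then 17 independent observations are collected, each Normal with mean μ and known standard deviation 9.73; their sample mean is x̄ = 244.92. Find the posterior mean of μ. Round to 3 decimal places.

Posterior mean ≈ 244.543

Prior precision 1/τ₀² = 1/16.58² = 0.00363773; data precision n/σ² = 17/9.73² = 0.179566.
Posterior precision = 0.00363773 + 0.179566 = 0.183203.
Posterior mean = (0.00363773·225.94 + 0.179566·244.92) / 0.183203 = 244.543.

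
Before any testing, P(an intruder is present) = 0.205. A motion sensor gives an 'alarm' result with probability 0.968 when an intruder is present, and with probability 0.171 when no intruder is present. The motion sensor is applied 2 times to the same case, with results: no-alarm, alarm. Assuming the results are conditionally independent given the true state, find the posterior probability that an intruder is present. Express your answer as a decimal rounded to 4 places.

Posterior P(H) ≈ 0.0533

With H the event that an intruder is present, the joint likelihood of the observed sequence is P(data|H) = 0.032·0.968 = 0.030976 and P(data|¬H) = 0.829·0.171 = 0.14176.
Bayes: P(H|data) = 0.205·0.030976 / (0.205·0.030976 + 0.795·0.14176) = 0.0063501/0.11905 = 0.0533.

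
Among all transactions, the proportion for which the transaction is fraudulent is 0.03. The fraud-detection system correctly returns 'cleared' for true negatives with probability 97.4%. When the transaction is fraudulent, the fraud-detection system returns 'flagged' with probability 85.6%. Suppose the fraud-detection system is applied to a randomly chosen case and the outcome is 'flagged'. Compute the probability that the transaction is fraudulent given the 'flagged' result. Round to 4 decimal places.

P(H | E) ≈ 0.5045

Write H for 'the transaction is fraudulent'. Prior odds H:¬H = 0.03/0.97 = 0.030928. For the 'flagged' outcome, the likelihood ratio is 0.856/0.026 = 32.923.
Posterior odds = 0.030928 × 32.923 = 1.0182, so P(H|E) = 1.0182/(1+1.0182) = 0.5045.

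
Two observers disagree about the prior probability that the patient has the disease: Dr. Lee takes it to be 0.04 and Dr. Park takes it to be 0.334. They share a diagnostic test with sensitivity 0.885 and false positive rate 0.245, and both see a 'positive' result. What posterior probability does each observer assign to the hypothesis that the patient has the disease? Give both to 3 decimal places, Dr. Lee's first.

P('+'|H) = 0.885, P('+'|¬H) = 0.245.
Dr. Lee: numerator 0.885·0.04 = 0.035400; evidence = 0.035400+0.245·0.96 = 0.27060; posterior = 0.131.
Dr. Park: numerator 0.885·0.334 = 0.29559; evidence = 0.29559+0.245·0.666 = 0.45876; posterior = 0.644.

Dr. Lee: 0.131; Dr. Park: 0.644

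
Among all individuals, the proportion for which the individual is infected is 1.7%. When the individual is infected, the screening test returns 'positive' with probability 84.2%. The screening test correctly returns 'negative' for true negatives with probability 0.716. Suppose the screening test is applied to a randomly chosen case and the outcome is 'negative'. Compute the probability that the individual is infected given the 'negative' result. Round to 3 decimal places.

P(H | E) ≈ 0.004

Write H for 'the individual is infected'. Prior odds H:¬H = 0.017/0.983 = 0.017294. For the 'negative' outcome, the likelihood ratio is 0.158/0.716 = 0.22067.
Posterior odds = 0.017294 × 0.22067 = 0.0038163, so P(H|E) = 0.0038163/(1+0.0038163) = 0.004.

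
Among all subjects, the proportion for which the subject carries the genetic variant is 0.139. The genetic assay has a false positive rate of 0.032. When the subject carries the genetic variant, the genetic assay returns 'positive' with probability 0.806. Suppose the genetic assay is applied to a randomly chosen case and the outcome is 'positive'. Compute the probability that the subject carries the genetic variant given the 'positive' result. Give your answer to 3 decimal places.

Let H be the event that the subject carries the genetic variant. P(H) = 0.139, so P(¬H) = 0.861. With E the 'positive' result, P(E|H) = 0.806 and P(E|¬H) = 0.032.
P(E) = 0.806·0.139 + 0.032·0.861 = 0.11203 + 0.027552 = 0.13959.
By Bayes' theorem, P(H|E) = 0.11203 / 0.13959 = 0.803.

P(H | E) ≈ 0.803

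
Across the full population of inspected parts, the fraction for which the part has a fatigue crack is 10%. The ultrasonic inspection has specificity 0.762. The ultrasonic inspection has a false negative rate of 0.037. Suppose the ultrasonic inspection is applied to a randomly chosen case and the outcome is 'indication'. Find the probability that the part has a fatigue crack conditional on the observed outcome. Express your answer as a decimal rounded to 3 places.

Let H be the event that the part has a fatigue crack. P(H) = 0.1, so P(¬H) = 0.9. With E the 'indication' result, P(E|H) = 0.963 and P(E|¬H) = 0.238.
P(E) = 0.963·0.1 + 0.238·0.9 = 0.096300 + 0.21420 = 0.31050.
By Bayes' theorem, P(H|E) = 0.096300 / 0.31050 = 0.310.

P(H | E) ≈ 0.310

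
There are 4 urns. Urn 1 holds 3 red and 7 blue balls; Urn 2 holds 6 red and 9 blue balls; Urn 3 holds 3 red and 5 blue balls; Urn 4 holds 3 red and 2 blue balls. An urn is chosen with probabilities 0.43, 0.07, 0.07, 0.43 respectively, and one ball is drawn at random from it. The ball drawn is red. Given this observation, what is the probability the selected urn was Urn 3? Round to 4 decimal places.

Posterior probability ≈ 0.0595

Tabulate prior·likelihood by source: [1] prior 0.43, lik 0.3, product 0.1290; [2] prior 0.07, lik 0.4, product 0.02800; [3] prior 0.07, lik 0.375, product 0.02625; [4] prior 0.43, lik 0.6, product 0.2580.
Normalizing constant = 0.44125; the posterior for Urn 3 is its product over the sum, 0.02625/0.44125 = 0.0595.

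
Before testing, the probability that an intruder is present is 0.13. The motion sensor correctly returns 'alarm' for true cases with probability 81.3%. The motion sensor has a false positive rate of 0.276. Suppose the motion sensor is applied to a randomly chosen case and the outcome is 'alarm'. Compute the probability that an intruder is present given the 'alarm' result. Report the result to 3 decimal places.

P(H | E) ≈ 0.306

Write H for 'an intruder is present'. Prior odds H:¬H = 0.13/0.87 = 0.14943. For the 'alarm' outcome, the likelihood ratio is 0.813/0.276 = 2.9457.
Posterior odds = 0.14943 × 2.9457 = 0.44015, so P(H|E) = 0.44015/(1+0.44015) = 0.306.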